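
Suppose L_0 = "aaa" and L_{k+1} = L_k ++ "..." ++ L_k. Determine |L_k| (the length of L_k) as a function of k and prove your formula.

Claim: |L_k| = 6·2^k − 3.

Base case: |L_0| = 3, and 6·2^0 − 3 = 3.
Assume |L_j| = 6·2^j − 3.
Then |L_{j+1}| = |L_j| + 3 + |L_j| = 2|L_j| + 3 = 2(6·2^j − 3) + 3 = 6·2^{j+1} − 6 + 3 = 6·2^{j+1} − 3.
So the formula holds for j+1, and by induction |L_k| = 6·2^k − 3 for all k ≥ 0.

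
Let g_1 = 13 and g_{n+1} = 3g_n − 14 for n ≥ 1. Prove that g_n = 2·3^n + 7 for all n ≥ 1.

Base case: g_1 = 13, and 2·3^1 + 7 = 6 + 7 = 13.
Assume g_j = 2·3^j + 7 for some j ≥ 1.
Then g_{j+1} = 3g_j − 14 = 3·(2·3^j + 7) − 14 = 6·3^j + 21 − 14 = 2·3^{j+1} + 7.
By induction, g_n = 2·3^n + 7 for all n ≥ 1.

g_n = 2·3^n + 7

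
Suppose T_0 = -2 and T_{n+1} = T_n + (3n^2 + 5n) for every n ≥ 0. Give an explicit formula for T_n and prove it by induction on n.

Claim: T_n = n^3 + n^2 − 2n − 2.

Base case: T_0 = -2, and 0^3 + 0^2 − 2·0 − 2 = -2.
Assume T_k = k^3 + k^2 − 2k − 2.
Then T_{k+1} = T_k + (3k^2 + 5k) = (k^3 + k^2 − 2k − 2) + (3k^2 + 5k) = k^3 + 4k^2 + 3k − 2,
and (k+1)^3 + (k+1)^2 − 2·(k+1) − 2 = k^3 + 4k^2 + 3k − 2.
Hence T_n = n^3 + n^2 − 2n − 2 for every n ≥ 0, by induction.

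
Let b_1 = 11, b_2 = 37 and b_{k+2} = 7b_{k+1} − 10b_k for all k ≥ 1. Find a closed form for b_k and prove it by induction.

Claim: b_k = 3·2^k + 5^k.

Base cases: b_1 = 11 and 3·2^1 + 5^1 = 11; b_2 = 37 and 3·2^2 + 5^2 = 37.
Assume b_i = 3·2^i + 5^i for all 1 ≤ i ≤ j, where j ≥ 2.
Then b_{j+1} = 7b_j − 10b_{j−1} = 7·(3·2^j + 5^j) − 10·(3·2^{j−1} + 5^{j−1}) = 3·(7·2 − 10)2^{j−1} + (7·5 − 10)5^{j−1} = 12·2^{j−1} + 25·5^{j−1} = 3·2^{j+1} + 5^{j+1}.
Hence b_k = 3·2^k + 5^k for every k ≥ 1, by strong induction.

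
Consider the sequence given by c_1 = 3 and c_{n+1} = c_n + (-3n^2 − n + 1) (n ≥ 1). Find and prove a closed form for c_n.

Claim: c_n = -n^3 + n^2 + n + 2.

Base case: c_1 = 3, and -1^3 + 1^2 + 1 + 2 = 3.
Assume c_j = -j^3 + j^2 + j + 2.
Then c_{j+1} = c_j + (-3j^2 − j + 1) = (-j^3 + j^2 + j + 2) + (-3j^2 − j + 1) = -j^3 − 2j^2 + 3,
and -(j+1)^3 + (j+1)^2 + (j+1) + 2 = -j^3 − 2j^2 + 3.
This completes the inductive step, so c_n = -n^3 + n^2 + n + 2 for all n ≥ 1.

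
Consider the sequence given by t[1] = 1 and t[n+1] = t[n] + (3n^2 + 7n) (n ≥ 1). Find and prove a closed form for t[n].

Claim: t[n] = n^3 + 2n^2 − 3n + 1.

Base case: t[1] = 1, and 1^3 + 2·1^2 − 3·1 + 1 = 1.
Assume t[k] = k^3 + 2k^2 − 3k + 1.
Then t[k+1] = t[k] + (3k^2 + 7k) = (k^3 + 2k^2 − 3k + 1) + (3k^2 + 7k) = k^3 + 5k^2 + 4k + 1,
and (k+1)^3 + 2·(k+1)^2 − 3·(k+1) + 1 = k^3 + 5k^2 + 4k + 1.
By induction, t[n] = n^3 + 2n^2 − 3n + 1 for all n ≥ 1.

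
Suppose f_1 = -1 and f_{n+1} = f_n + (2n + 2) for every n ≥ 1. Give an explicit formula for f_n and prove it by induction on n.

Claim: f_n = n^2 + n − 3.

Base case: f_1 = -1, and 1^2 + 1 − 3 = -1.
Assume f_j = j^2 + j − 3.
Then f_{j+1} = f_j + (2j + 2) = (j^2 + j − 3) + (2j + 2) = j^2 + 3j − 1,
and (j+1)^2 + (j+1) − 3 = j^2 + 3j − 1.
This completes the inductive step, so f_n = n^2 + n − 3 for all n ≥ 1.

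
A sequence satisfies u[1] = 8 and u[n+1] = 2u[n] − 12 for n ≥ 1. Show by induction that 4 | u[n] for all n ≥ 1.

Base case: u[1] = 8 = 4·2, so 4 | u[1].
Assume 4 | u[j], so u[j] = 4t for some integer t.
Then u[j+1] = 2u[j] − 12 = 2·(4t) − 12 = 4(2t − 3), so 4 | u[j+1].
By induction, 4 | u[n] for all n ≥ 1.

4 | u[n]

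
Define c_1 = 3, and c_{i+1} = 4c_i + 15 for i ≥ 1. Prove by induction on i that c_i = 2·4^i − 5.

Base case: c_1 = 3, and 2·4^1 − 5 = 8 − 5 = 3.
Assume c_k = 2·4^k − 5 for some k ≥ 1.
Then c_{k+1} = 4c_k + 15 = 4·(2·4^k − 5) + 15 = 8·4^k − 20 + 15 = 2·4^{k+1} − 5.
By induction, c_i = 2·4^i − 5 for all i ≥ 1.

c_i = 2·4^i − 5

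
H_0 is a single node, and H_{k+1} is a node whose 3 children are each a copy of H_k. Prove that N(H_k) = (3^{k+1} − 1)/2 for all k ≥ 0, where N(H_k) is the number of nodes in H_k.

Base case: N(H_0) = 1, and (3^{0+1} − 1)/2 = 1.
Assume N(H_j) = (3^{j+1} − 1)/2.
Then N(H_{j+1}) = 1 + 3N(H_j) = 1 + 3·(3^{j+1} − 1)/2 = 1 + (3^{j+2} − 3)/2 = (2 + 3^{j+2} − 3)/2 = (3^{j+2} − 1)/2.
This completes the inductive step, so N(H_k) = (3^{k+1} − 1)/2 for all k ≥ 0.

N(H_k) = (3^{k+1} − 1)/2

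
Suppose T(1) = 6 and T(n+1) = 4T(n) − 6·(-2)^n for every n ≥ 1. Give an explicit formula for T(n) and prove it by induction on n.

Claim: T(n) = 2·4^n + (-2)^n.

Base case: T(1) = 6, and 2·4^1 + (-2)^1 = 8 − 2 = 6.
Assume T(r) = 2·4^r + (-2)^r for some r ≥ 1.
Then T(r+1) = 4T(r) − 6·(-2)^r = 4·(2·4^r + (-2)^r) − 6·(-2)^r = 2·4^{r+1} + 4·(-2)^r − 6·(-2)^r = 2·4^{r+1} − 2·(-2)^r = 2·4^{r+1} + (-2)^{r+1}.
This completes the inductive step, so T(n) = 2·4^n + (-2)^n for all n ≥ 1.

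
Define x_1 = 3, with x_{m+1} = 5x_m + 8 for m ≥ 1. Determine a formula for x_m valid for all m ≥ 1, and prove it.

Claim: x_m = 5^m − 2.

Base case: x_1 = 3, and 5^1 − 2 = 5 − 2 = 3.
Assume x_j = 5^j − 2 for some j ≥ 1.
Then x_{j+1} = 5x_j + 8 = 5·(5^j − 2) + 8 = 5^{j+1} − 10 + 8 = 5^{j+1} − 2.
So the formula holds for j+1, and by induction x_m = 5^m − 2 for all m ≥ 1.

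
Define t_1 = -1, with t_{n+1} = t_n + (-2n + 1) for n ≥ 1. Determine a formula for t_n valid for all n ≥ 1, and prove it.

Claim: t_n = -n^2 + 2n − 2.

Base case: t_1 = -1, and -1^2 + 2·1 − 2 = -1.
Assume t_j = -j^2 + 2j − 2.
Then t_{j+1} = t_j + (-2j + 1) = (-j^2 + 2j − 2) + (-2j + 1) = -j^2 − 1,
and -(j+1)^2 + 2·(j+1) − 2 = -j^2 − 1.
This completes the inductive step, so t_n = -n^2 + 2n − 2 for all n ≥ 1.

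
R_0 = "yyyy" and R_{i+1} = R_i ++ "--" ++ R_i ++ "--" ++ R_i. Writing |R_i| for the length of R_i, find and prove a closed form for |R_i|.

Claim: |R_i| = 6·3^i − 2.

Base case: |R_0| = 4, and 6·3^0 − 2 = 4.
Assume |R_r| = 6·3^r − 2.
Then |R_{r+1}| = 3|R_r| + 4 = 3(6·3^r − 2) + 4 = 6·3^{r+1} − 6 + 4 = 6·3^{r+1} − 2.
This completes the inductive step, so |R_i| = 6·3^i − 2 for all i ≥ 0.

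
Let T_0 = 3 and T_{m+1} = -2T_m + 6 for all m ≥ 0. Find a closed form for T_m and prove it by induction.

Claim: T_m = (-2)^m + 2.

Base case: T_0 = 3, and (-2)^0 + 2 = 1 + 2 = 3.
Assume T_j = (-2)^j + 2 for some j ≥ 0.
Then T_{j+1} = -2T_j + 6 = -2·((-2)^j + 2) + 6 = -2·(-2)^j − 4 + 6 = (-2)^{j+1} + 2.
Hence T_m = (-2)^m + 2 for every m ≥ 0, by induction.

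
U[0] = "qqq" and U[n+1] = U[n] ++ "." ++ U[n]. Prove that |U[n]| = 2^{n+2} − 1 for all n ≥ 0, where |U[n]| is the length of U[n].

Base case: |U[0]| = 3, and 2^{0+2} − 1 = 3.
Assume |U[j]| = 2^{j+2} − 1.
Then |U[j+1]| = |U[j]| + 1 + |U[j]| = 2|U[j]| + 1 = 2(2^{j+2} − 1) + 1 = 2^{j+3} − 2 + 1 = 2^{j+3} − 1.
So the formula holds for j+1, and by induction |U[n]| = 2^{n+2} − 1 for all n ≥ 0.

|U[n]| = 2^{n+2} − 1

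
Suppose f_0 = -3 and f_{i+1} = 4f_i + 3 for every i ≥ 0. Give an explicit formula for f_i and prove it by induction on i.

Claim: f_i = -2·4^i − 1.

Base case: f_0 = -3, and -2·4^0 − 1 = -2 − 1 = -3.
Assume f_m = -2·4^m − 1 for some m ≥ 0.
Then f_{m+1} = 4f_m + 3 = 4·(-2·4^m − 1) + 3 = -8·4^m − 4 + 3 = -2·4^{m+1} − 1.
Hence f_i = -2·4^i − 1 for every i ≥ 0, by induction.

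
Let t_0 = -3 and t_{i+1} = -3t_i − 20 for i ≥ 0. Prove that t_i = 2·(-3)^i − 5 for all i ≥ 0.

Base case: t_0 = -3, and 2·(-3)^0 − 5 = 2 − 5 = -3.
Assume t_r = 2·(-3)^r − 5 for some r ≥ 0.
Then t_{r+1} = -3t_r − 20 = -3·(2·(-3)^r − 5) − 20 = -6·(-3)^r + 15 − 20 = 2·(-3)^{r+1} − 5.
So the formula holds for r+1, and by induction t_i = 2·(-3)^i − 5 for all i ≥ 0.

t_i = 2·(-3)^i − 5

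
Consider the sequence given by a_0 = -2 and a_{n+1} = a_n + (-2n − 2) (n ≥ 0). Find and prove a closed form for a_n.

Claim: a_n = -n^2 − n − 2.

Base case: a_0 = -2, and -0^2 − 0 − 2 = -2.
Assume a_k = -k^2 − k − 2.
Then a_{k+1} = a_k + (-2k − 2) = (-k^2 − k − 2) + (-2k − 2) = -k^2 − 3k − 4,
and -(k+1)^2 − (k+1) − 2 = -k^2 − 3k − 4.
By induction, a_n = -n^2 − n − 2 for all n ≥ 0.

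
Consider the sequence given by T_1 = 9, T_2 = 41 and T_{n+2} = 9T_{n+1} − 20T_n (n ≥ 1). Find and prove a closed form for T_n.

Claim: T_n = 5^n + 4^n.

Base cases: T_1 = 9 and 5^1 + 4^1 = 9; T_2 = 41 and 5^2 + 4^2 = 41.
Assume T_j = 5^j + 4^j for all 1 ≤ j ≤ r, where r ≥ 2.
Then T_{r+1} = 9T_r − 20T_{r−1} = 9·(5^r + 4^r) − 20·(5^{r−1} + 4^{r−1}) = (9·5 − 20)5^{r−1} + (9·4 − 20)4^{r−1} = 25·5^{r−1} + 16·4^{r−1} = 5^{r+1} + 4^{r+1}.
This completes the inductive step, so T_n = 5^n + 4^n for all n ≥ 1.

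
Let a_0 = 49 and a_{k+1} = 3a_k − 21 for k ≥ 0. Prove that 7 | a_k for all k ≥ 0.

Base case: a_0 = 49 = 7·7, so 7 | a_0.
Assume 7 | a_m, so a_m = 7t for some integer t.
Then a_{m+1} = 3a_m − 21 = 3·(7t) − 21 = 7(3t − 3), so 7 | a_{m+1}.
So the property holds for m+1, and by induction 7 | a_k for all k ≥ 0.

7 | a_k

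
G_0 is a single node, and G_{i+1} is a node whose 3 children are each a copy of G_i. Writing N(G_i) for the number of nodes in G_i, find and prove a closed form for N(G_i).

Claim: N(G_i) = (3^{i+1} − 1)/2.

Base case: N(G_0) = 1, and (3^{0+1} − 1)/2 = 1.
Assume N(G_j) = (3^{j+1} − 1)/2.
Then N(G_{j+1}) = 1 + 3N(G_j) = 1 + 3·(3^{j+1} − 1)/2 = 1 + (3^{j+2} − 3)/2 = (2 + 3^{j+2} − 3)/2 = (3^{j+2} − 1)/2.
So the formula holds for j+1, and by induction N(G_i) = (3^{i+1} − 1)/2 for all i ≥ 0.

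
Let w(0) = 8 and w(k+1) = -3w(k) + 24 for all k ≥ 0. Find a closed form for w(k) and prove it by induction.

Claim: w(k) = 2·(-3)^k + 6.

Base case: w(0) = 8, and 2·(-3)^0 + 6 = 2 + 6 = 8.
Assume w(r) = 2·(-3)^r + 6 for some r ≥ 0.
Then w(r+1) = -3w(r) + 24 = -3·(2·(-3)^r + 6) + 24 = -6·(-3)^r − 18 + 24 = 2·(-3)^{r+1} + 6.
So the formula holds for r+1, and by induction w(k) = 2·(-3)^k + 6 for all k ≥ 0.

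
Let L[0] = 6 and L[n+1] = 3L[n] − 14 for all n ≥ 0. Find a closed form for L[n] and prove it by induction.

Claim: L[n] = -3^n + 7.

Base case: L[0] = 6, and -3^0 + 7 = -1 + 7 = 6.
Assume L[r] = -3^r + 7 for some r ≥ 0.
Then L[r+1] = 3L[r] − 14 = 3·(-3^r + 7) − 14 = -3^{r+1} + 21 − 14 = -3^{r+1} + 7.
By induction, L[n] = -3^n + 7 for all n ≥ 0.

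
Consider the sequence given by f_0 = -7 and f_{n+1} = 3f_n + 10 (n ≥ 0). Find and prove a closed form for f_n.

Claim: f_n = -2·3^n − 5.

Base case: f_0 = -7, and -2·3^0 − 5 = -2 − 5 = -7.
Assume f_r = -2·3^r − 5 for some r ≥ 0.
Then f_{r+1} = 3f_r + 10 = 3·(-2·3^r − 5) + 10 = -6·3^r − 15 + 10 = -2·3^{r+1} − 5.
This completes the inductive step, so f_n = -2·3^n − 5 for all n ≥ 0.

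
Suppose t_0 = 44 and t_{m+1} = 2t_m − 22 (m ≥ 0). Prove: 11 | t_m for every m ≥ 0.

Base case: t_0 = 44 = 11·4, so 11 | t_0.
Assume 11 | t_k, so t_k = 11s for some integer s.
Then t_{k+1} = 2t_k − 22 = 2·(11s) − 22 = 11(2s − 2), so 11 | t_{k+1}.
So the property holds for k+1, and by induction 11 | t_m for all m ≥ 0.

11 | t_m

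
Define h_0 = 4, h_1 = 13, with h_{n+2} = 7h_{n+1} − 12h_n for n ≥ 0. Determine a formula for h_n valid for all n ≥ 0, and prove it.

Claim: h_n = 3·3^n + 4^n.

Base cases: h_0 = 4 and 3·3^0 + 4^0 = 4; h_1 = 13 and 3·3^1 + 4^1 = 13.
Assume h_j = 3·3^j + 4^j for all 0 ≤ j ≤ k, where k ≥ 1.
Then h_{k+1} = 7h_k − 12h_{k−1} = 7·(3·3^k + 4^k) − 12·(3·3^{k−1} + 4^{k−1}) = 3·(7·3 − 12)3^{k−1} + (7·4 − 12)4^{k−1} = 27·3^{k−1} + 16·4^{k−1} = 3·3^{k+1} + 4^{k+1}.
So the formula holds for k+1, and by strong induction h_n = 3·3^n + 4^n for all n ≥ 0.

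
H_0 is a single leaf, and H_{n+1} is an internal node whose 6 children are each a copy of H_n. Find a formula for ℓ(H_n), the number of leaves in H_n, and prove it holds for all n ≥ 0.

Claim: ℓ(H_n) = 6^n.

Base case: ℓ(H_0) = 1, and 6^0 = 1.
Assume ℓ(H_k) = 6^k.
Then ℓ(H_{k+1}) = 6·ℓ(H_k) = 6·6^k = 6^{k+1}.
By induction, ℓ(H_n) = 6^n for all n ≥ 0.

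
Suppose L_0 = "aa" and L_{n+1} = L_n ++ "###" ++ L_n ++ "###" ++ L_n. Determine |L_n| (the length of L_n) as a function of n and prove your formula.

Claim: |L_n| = 5·3^n − 3.

Base case: |L_0| = 2, and 5·3^0 − 3 = 2.
Assume |L_k| = 5·3^k − 3.
Then |L_{k+1}| = 3|L_k| + 6 = 3(5·3^k − 3) + 6 = 5·3^{k+1} − 9 + 6 = 5·3^{k+1} − 3.
This completes the inductive step, so |L_n| = 5·3^n − 3 for all n ≥ 0.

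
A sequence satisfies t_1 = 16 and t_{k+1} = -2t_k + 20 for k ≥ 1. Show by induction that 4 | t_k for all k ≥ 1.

Base case: t_1 = 16 = 4·4, so 4 | t_1.
Assume 4 | t_m, so t_m = 4s for some integer s.
Then t_{m+1} = -2t_m + 20 = -2·(4s) + 20 = 4(-2s + 5), so 4 | t_{m+1}.
This completes the inductive step, so 4 | t_k for all k ≥ 1.

4 | t_k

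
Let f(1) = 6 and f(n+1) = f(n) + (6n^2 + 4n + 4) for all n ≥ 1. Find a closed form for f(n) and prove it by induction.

Claim: f(n) = 2n^3 − n^2 + 3n + 2.

Base case: f(1) = 6, and 2·1^3 − 1^2 + 3·1 + 2 = 6.
Assume f(m) = 2m^3 − m^2 + 3m + 2.
Then f(m+1) = f(m) + (6m^2 + 4m + 4) = (2m^3 − m^2 + 3m + 2) + (6m^2 + 4m + 4) = 2m^3 + 5m^2 + 7m + 6,
and 2·(m+1)^3 − (m+1)^2 + 3·(m+1) + 2 = 2m^3 + 5m^2 + 7m + 6.
This completes the inductive step, so f(n) = 2n^3 − n^2 + 3n + 2 for all n ≥ 1.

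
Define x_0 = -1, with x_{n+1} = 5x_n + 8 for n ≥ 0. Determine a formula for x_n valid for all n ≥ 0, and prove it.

Claim: x_n = 5^n − 2.

Base case: x_0 = -1, and 5^0 − 2 = 1 − 2 = -1.
Assume x_r = 5^r − 2 for some r ≥ 0.
Then x_{r+1} = 5x_r + 8 = 5·(5^r − 2) + 8 = 5^{r+1} − 10 + 8 = 5^{r+1} − 2.
By induction, x_n = 5^n − 2 for all n ≥ 0.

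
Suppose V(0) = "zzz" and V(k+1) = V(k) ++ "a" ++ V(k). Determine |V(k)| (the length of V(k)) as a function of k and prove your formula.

Claim: |V(k)| = 2^{k+2} − 1.

Base case: |V(0)| = 3, and 2^{0+2} − 1 = 3.
Assume |V(m)| = 2^{m+2} − 1.
Then |V(m+1)| = |V(m)| + 1 + |V(m)| = 2|V(m)| + 1 = 2(2^{m+2} − 1) + 1 = 2^{m+3} − 2 + 1 = 2^{m+3} − 1.
So the formula holds for m+1, and by induction |V(k)| = 2^{k+2} − 1 for all k ≥ 0.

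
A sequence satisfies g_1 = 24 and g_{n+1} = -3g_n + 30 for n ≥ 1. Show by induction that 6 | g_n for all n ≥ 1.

Base case: g_1 = 24 = 6·4, so 6 | g_1.
Assume 6 | g_r, so g_r = 6t for some integer t.
Then g_{r+1} = -3g_r + 30 = -3·(6t) + 30 = 6(-3t + 5), so 6 | g_{r+1}.
This completes the inductive step, so 6 | g_n for all n ≥ 1.

6 | g_n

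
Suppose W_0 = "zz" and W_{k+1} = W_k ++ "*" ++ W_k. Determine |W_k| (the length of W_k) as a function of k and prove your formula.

Claim: |W_k| = 3·2^k − 1.

Base case: |W_0| = 2, and 3·2^0 − 1 = 2.
Assume |W_m| = 3·2^m − 1.
Then |W_{m+1}| = |W_m| + 1 + |W_m| = 2|W_m| + 1 = 2(3·2^m − 1) + 1 = 3·2^{m+1} − 2 + 1 = 3·2^{m+1} − 1.
Hence |W_k| = 3·2^k − 1 for every k ≥ 0, by induction.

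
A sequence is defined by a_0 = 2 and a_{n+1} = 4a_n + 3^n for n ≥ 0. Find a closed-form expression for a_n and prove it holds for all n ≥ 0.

Claim: a_n = 3·4^n − 3^n.

Base case: a_0 = 2, and 3·4^0 − 3^0 = 3 − 1 = 2.
Assume a_j = 3·4^j − 3^j for some j ≥ 0.
Then a_{j+1} = 4a_j + 3^j = 4·(3·4^j − 3^j) + 3^j = 3·4^{j+1} − 4·3^j + 3^j = 3·4^{j+1} − 3·3^j = 3·4^{j+1} − 3^{j+1}.
So the formula holds for j+1, and by induction a_n = 3·4^n − 3^n for all n ≥ 0.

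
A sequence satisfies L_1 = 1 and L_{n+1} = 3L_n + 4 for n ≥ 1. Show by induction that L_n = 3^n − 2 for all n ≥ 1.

Base case: L_1 = 1, and 3^1 − 2 = 3 − 2 = 1.
Assume L_m = 3^m − 2 for some m ≥ 1.
Then L_{m+1} = 3L_m + 4 = 3·(3^m − 2) + 4 = 3^{m+1} − 6 + 4 = 3^{m+1} − 2.
By induction, L_n = 3^n − 2 for all n ≥ 1.

L_n = 3^n − 2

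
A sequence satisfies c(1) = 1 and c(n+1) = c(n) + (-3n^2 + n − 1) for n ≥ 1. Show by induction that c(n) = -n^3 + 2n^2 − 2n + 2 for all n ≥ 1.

Base case: c(1) = 1, and -1^3 + 2·1^2 − 2·1 + 2 = 1.
Assume c(r) = -r^3 + 2r^2 − 2r + 2.
Then c(r+1) = c(r) + (-3r^2 + r − 1) = (-r^3 + 2r^2 − 2r + 2) + (-3r^2 + r − 1) = -r^3 − r^2 − r + 1,
and -(r+1)^3 + 2·(r+1)^2 − 2·(r+1) + 2 = -r^3 − r^2 − r + 1.
Hence c(n) = -n^3 + 2n^2 − 2n + 2 for every n ≥ 1, by induction.

c(n) = -n^3 + 2n^2 − 2n + 2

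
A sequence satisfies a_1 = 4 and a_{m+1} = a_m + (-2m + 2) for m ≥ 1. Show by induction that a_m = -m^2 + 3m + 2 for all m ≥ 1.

Base case: a_1 = 4, and -1^2 + 3·1 + 2 = 4.
Assume a_r = -r^2 + 3r + 2.
Then a_{r+1} = a_r + (-2r + 2) = (-r^2 + 3r + 2) + (-2r + 2) = -r^2 + r + 4,
and -(r+1)^2 + 3·(r+1) + 2 = -r^2 + r + 4.
This completes the inductive step, so a_m = -m^2 + 3m + 2 for all m ≥ 1.

a_m = -m^2 + 3m + 2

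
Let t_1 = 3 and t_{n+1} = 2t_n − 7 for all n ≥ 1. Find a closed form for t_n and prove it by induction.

Claim: t_n = -2^{n+1} + 7.

Base case: t_1 = 3, and -2^{1+1} + 7 = -4 + 7 = 3.
Assume t_j = -2^{j+1} + 7 for some j ≥ 1.
Then t_{j+1} = 2t_j − 7 = 2·(-2^{j+1} + 7) − 7 = -2^{j+2} + 14 − 7 = -2^{j+2} + 7.
Hence t_n = -2^{n+1} + 7 for every n ≥ 1, by induction.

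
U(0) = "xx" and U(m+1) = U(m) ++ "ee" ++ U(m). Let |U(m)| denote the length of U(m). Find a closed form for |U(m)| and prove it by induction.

Claim: |U(m)| = 2^{m+2} − 2.

Base case: |U(0)| = 2, and 2^{0+2} − 2 = 2.
Assume |U(j)| = 2^{j+2} − 2.
Then |U(j+1)| = |U(j)| + 2 + |U(j)| = 2|U(j)| + 2 = 2(2^{j+2} − 2) + 2 = 2^{j+3} − 4 + 2 = 2^{j+3} − 2.
Hence |U(m)| = 2^{m+2} − 2 for every m ≥ 0, by induction.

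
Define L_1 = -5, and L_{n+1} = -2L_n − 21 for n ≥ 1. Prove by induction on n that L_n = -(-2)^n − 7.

Base case: L_1 = -5, and -(-2)^1 − 7 = 2 − 7 = -5.
Assume L_k = -(-2)^k − 7 for some k ≥ 1.
Then L_{k+1} = -2L_k − 21 = -2·(-(-2)^k − 7) − 21 = 2·(-2)^k + 14 − 21 = -(-2)^{k+1} − 7.
This completes the inductive step, so L_n = -(-2)^n − 7 for all n ≥ 1.

L_n = -(-2)^n − 7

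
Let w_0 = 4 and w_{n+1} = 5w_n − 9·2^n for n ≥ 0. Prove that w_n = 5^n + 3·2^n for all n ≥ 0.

Base case: w_0 = 4, and 5^0 + 3·2^0 = 1 + 3 = 4.
Assume w_k = 5^k + 3·2^k for some k ≥ 0.
Then w_{k+1} = 5w_k − 9·2^k = 5·(5^k + 3·2^k) − 9·2^k = 5^{k+1} + 15·2^k − 9·2^k = 5^{k+1} + 6·2^k = 5^{k+1} + 3·2^{k+1}.
By induction, w_n = 5^n + 3·2^n for all n ≥ 0.

w_n = 5^n + 3·2^n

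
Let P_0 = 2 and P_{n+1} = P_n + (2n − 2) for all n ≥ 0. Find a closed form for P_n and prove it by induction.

Claim: P_n = n^2 − 3n + 2.

Base case: P_0 = 2, and 0^2 − 3·0 + 2 = 2.
Assume P_j = j^2 − 3j + 2.
Then P_{j+1} = P_j + (2j − 2) = (j^2 − 3j + 2) + (2j − 2) = j^2 − j,
and (j+1)^2 − 3·(j+1) + 2 = j^2 − j.
This completes the inductive step, so P_n = n^2 − 3n + 2 for all n ≥ 0.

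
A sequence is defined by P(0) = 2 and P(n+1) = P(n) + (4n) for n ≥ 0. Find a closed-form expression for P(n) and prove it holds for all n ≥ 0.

Claim: P(n) = 2n^2 − 2n + 2.

Base case: P(0) = 2, and 2·0^2 − 2·0 + 2 = 2.
Assume P(j) = 2j^2 − 2j + 2.
Then P(j+1) = P(j) + (4j) = (2j^2 − 2j + 2) + (4j) = 2j^2 + 2j + 2,
and 2·(j+1)^2 − 2·(j+1) + 2 = 2j^2 + 2j + 2.
By induction, P(n) = 2n^2 − 2n + 2 for all n ≥ 0.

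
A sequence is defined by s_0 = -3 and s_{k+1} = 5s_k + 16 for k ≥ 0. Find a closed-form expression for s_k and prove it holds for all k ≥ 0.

Claim: s_k = 5^k − 4.

Base case: s_0 = -3, and 5^0 − 4 = 1 − 4 = -3.
Assume s_r = 5^r − 4 for some r ≥ 0.
Then s_{r+1} = 5s_r + 16 = 5·(5^r − 4) + 16 = 5^{r+1} − 20 + 16 = 5^{r+1} − 4.
Hence s_k = 5^k − 4 for every k ≥ 0, by induction.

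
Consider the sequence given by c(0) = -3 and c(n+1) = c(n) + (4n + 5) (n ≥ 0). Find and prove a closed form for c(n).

Claim: c(n) = 2n^2 + 3n − 3.

Base case: c(0) = -3, and 2·0^2 + 3·0 − 3 = -3.
Assume c(k) = 2k^2 + 3k − 3.
Then c(k+1) = c(k) + (4k + 5) = (2k^2 + 3k − 3) + (4k + 5) = 2k^2 + 7k + 2,
and 2·(k+1)^2 + 3·(k+1) − 3 = 2k^2 + 7k + 2.
This completes the inductive step, so c(n) = 2n^2 + 3n − 3 for all n ≥ 0.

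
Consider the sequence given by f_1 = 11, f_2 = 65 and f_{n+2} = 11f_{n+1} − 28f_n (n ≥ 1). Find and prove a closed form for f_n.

Claim: f_n = 4^n + 7^n.

Base cases: f_1 = 11 and 4^1 + 7^1 = 11; f_2 = 65 and 4^2 + 7^2 = 65.
Assume f_j = 4^j + 7^j for all 1 ≤ j ≤ k, where k ≥ 2.
Then f_{k+1} = 11f_k − 28f_{k−1} = 11·(4^k + 7^k) − 28·(4^{k−1} + 7^{k−1}) = (11·4 − 28)4^{k−1} + (11·7 − 28)7^{k−1} = 16·4^{k−1} + 49·7^{k−1} = 4^{k+1} + 7^{k+1}.
So the formula holds for k+1, and by strong induction f_n = 4^n + 7^n for all n ≥ 1.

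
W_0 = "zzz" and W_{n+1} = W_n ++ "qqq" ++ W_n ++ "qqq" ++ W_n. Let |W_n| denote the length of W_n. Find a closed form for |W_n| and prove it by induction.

Claim: |W_n| = 6·3^n − 3.

Base case: |W_0| = 3, and 6·3^0 − 3 = 3.
Assume |W_r| = 6·3^r − 3.
Then |W_{r+1}| = 3|W_r| + 6 = 3(6·3^r − 3) + 6 = 6·3^{r+1} − 9 + 6 = 6·3^{r+1} − 3.
Hence |W_n| = 6·3^n − 3 for every n ≥ 0, by induction.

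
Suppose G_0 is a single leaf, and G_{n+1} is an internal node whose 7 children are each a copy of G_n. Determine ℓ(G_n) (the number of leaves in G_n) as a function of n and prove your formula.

Claim: ℓ(G_n) = 7^n.

Base case: ℓ(G_0) = 1, and 7^0 = 1.
Assume ℓ(G_m) = 7^m.
Then ℓ(G_{m+1}) = 7·ℓ(G_m) = 7·7^m = 7^{m+1}.
By induction, ℓ(G_n) = 7^n for all n ≥ 0.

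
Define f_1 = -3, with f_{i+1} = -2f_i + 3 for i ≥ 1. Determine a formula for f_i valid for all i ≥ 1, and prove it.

Claim: f_i = 2·(-2)^i + 1.

Base case: f_1 = -3, and 2·(-2)^1 + 1 = -4 + 1 = -3.
Assume f_m = 2·(-2)^m + 1 for some m ≥ 1.
Then f_{m+1} = -2f_m + 3 = -2·(2·(-2)^m + 1) + 3 = -4·(-2)^m − 2 + 3 = 2·(-2)^{m+1} + 1.
This completes the inductive step, so f_i = 2·(-2)^i + 1 for all i ≥ 1.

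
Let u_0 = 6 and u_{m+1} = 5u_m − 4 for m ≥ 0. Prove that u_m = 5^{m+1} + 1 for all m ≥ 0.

Base case: u_0 = 6, and 5^{0+1} + 1 = 5 + 1 = 6.
Assume u_j = 5^{j+1} + 1 for some j ≥ 0.
Then u_{j+1} = 5u_j − 4 = 5·(5^{j+1} + 1) − 4 = 5^{j+2} + 5 − 4 = 5^{j+2} + 1.
By induction, u_m = 5^{m+1} + 1 for all m ≥ 0.

u_m = 5^{m+1} + 1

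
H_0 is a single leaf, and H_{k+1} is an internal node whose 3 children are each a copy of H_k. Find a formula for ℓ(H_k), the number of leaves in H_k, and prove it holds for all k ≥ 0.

Claim: ℓ(H_k) = 3^k.

Base case: ℓ(H_0) = 1, and 3^0 = 1.
Assume ℓ(H_r) = 3^r.
Then ℓ(H_{r+1}) = 3·ℓ(H_r) = 3·3^r = 3^{r+1}.
So the formula holds for r+1, and by induction ℓ(H_k) = 3^k for all k ≥ 0.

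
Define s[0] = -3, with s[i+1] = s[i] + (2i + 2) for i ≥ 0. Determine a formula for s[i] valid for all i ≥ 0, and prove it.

Claim: s[i] = i^2 + i − 3.

Base case: s[0] = -3, and 0^2 + 0 − 3 = -3.
Assume s[j] = j^2 + j − 3.
Then s[j+1] = s[j] + (2j + 2) = (j^2 + j − 3) + (2j + 2) = j^2 + 3j − 1,
and (j+1)^2 + (j+1) − 3 = j^2 + 3j − 1.
By induction, s[i] = i^2 + i − 3 for all i ≥ 0.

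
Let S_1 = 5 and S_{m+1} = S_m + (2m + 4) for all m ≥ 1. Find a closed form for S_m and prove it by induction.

Claim: S_m = m^2 + 3m + 1.

Base case: S_1 = 5, and 1^2 + 3·1 + 1 = 5.
Assume S_j = j^2 + 3j + 1.
Then S_{j+1} = S_j + (2j + 4) = (j^2 + 3j + 1) + (2j + 4) = j^2 + 5j + 5,
and (j+1)^2 + 3·(j+1) + 1 = j^2 + 5j + 5.
Hence S_m = m^2 + 3m + 1 for every m ≥ 1, by induction.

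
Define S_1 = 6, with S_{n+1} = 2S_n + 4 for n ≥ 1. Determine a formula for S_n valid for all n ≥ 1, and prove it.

Claim: S_n = 5·2^n − 4.

Base case: S_1 = 6, and 5·2^1 − 4 = 10 − 4 = 6.
Assume S_k = 5·2^k − 4 for some k ≥ 1.
Then S_{k+1} = 2S_k + 4 = 2·(5·2^k − 4) + 4 = 10·2^k − 8 + 4 = 5·2^{k+1} − 4.
This completes the inductive step, so S_n = 5·2^n − 4 for all n ≥ 1.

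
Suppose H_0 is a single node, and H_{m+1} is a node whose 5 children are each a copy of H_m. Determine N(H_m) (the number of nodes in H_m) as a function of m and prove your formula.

Claim: N(H_m) = (5^{m+1} − 1)/4.

Base case: N(H_0) = 1, and (5^{0+1} − 1)/4 = 1.
Assume N(H_r) = (5^{r+1} − 1)/4.
Then N(H_{r+1}) = 1 + 5N(H_r) = 1 + 5·(5^{r+1} − 1)/4 = 1 + (5^{r+2} − 5)/4 = (4 + 5^{r+2} − 5)/4 = (5^{r+2} − 1)/4.
Hence N(H_m) = (5^{m+1} − 1)/4 for every m ≥ 0, by induction.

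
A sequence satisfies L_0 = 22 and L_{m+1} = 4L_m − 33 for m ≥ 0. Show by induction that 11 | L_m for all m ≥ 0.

Base case: L_0 = 22 = 11·2, so 11 | L_0.
Assume 11 | L_k, so L_k = 11t for some integer t.
Then L_{k+1} = 4L_k − 33 = 4·(11t) − 33 = 11(4t − 3), so 11 | L_{k+1}.
So the property holds for k+1, and by induction 11 | L_m for all m ≥ 0.

11 | L_m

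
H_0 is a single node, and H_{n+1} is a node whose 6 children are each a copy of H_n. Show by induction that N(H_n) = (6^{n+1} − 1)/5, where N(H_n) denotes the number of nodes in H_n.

Base case: N(H_0) = 1, and (6^{0+1} − 1)/5 = 1.
Assume N(H_k) = (6^{k+1} − 1)/5.
Then N(H_{k+1}) = 1 + 6N(H_k) = 1 + 6·(6^{k+1} − 1)/5 = 1 + (6^{k+2} − 6)/5 = (5 + 6^{k+2} − 6)/5 = (6^{k+2} − 1)/5.
So the formula holds for k+1, and by induction N(H_n) = (6^{n+1} − 1)/5 for all n ≥ 0.

N(H_n) = (6^{n+1} − 1)/5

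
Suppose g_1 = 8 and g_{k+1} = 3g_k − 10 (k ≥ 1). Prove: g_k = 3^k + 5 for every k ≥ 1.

Base case: g_1 = 8, and 3^1 + 5 = 3 + 5 = 8.
Assume g_r = 3^r + 5 for some r ≥ 1.
Then g_{r+1} = 3g_r − 10 = 3·(3^r + 5) − 10 = 3^{r+1} + 15 − 10 = 3^{r+1} + 5.
This completes the inductive step, so g_k = 3^k + 5 for all k ≥ 1.

g_k = 3^k + 5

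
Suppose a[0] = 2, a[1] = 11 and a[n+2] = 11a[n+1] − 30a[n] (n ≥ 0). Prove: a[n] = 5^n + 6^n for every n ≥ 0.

Base cases: a[0] = 2 and 5^0 + 6^0 = 2; a[1] = 11 and 5^1 + 6^1 = 11.
Assume a[j] = 5^j + 6^j for all 0 ≤ j ≤ r, where r ≥ 1.
Then a[r+1] = 11a[r] − 30a[r−1] = 11·(5^r + 6^r) − 30·(5^{r−1} + 6^{r−1}) = (11·5 − 30)5^{r−1} + (11·6 − 30)6^{r−1} = 25·5^{r−1} + 36·6^{r−1} = 5^{r+1} + 6^{r+1}.
This completes the inductive step, so a[n] = 5^n + 6^n for all n ≥ 0.

a[n] = 5^n + 6^n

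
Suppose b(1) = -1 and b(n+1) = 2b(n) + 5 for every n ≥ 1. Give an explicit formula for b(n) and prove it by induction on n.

Claim: b(n) = 2^{n+1} − 5.

Base case: b(1) = -1, and 2^{1+1} − 5 = 4 − 5 = -1.
Assume b(k) = 2^{k+1} − 5 for some k ≥ 1.
Then b(k+1) = 2b(k) + 5 = 2·(2^{k+1} − 5) + 5 = 2^{k+2} − 10 + 5 = 2^{k+2} − 5.
This completes the inductive step, so b(n) = 2^{n+1} − 5 for all n ≥ 1.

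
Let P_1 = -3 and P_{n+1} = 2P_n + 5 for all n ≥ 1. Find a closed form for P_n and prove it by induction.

Claim: P_n = 2^n − 5.

Base case: P_1 = -3, and 2^1 − 5 = 2 − 5 = -3.
Assume P_k = 2^k − 5 for some k ≥ 1.
Then P_{k+1} = 2P_k + 5 = 2·(2^k − 5) + 5 = 2^{k+1} − 10 + 5 = 2^{k+1} − 5.
So the formula holds for k+1, and by induction P_n = 2^n − 5 for all n ≥ 1.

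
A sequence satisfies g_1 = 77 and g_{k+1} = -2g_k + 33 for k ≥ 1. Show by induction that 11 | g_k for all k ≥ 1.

Base case: g_1 = 77 = 11·7, so 11 | g_1.
Assume 11 | g_j, so g_j = 11t for some integer t.
Then g_{j+1} = -2g_j + 33 = -2·(11t) + 33 = 11(-2t + 3), so 11 | g_{j+1}.
By induction, 11 | g_k for all k ≥ 1.

11 | g_k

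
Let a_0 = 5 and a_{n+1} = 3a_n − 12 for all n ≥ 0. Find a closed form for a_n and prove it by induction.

Claim: a_n = -3^n + 6.

Base case: a_0 = 5, and -3^0 + 6 = -1 + 6 = 5.
Assume a_r = -3^r + 6 for some r ≥ 0.
Then a_{r+1} = 3a_r − 12 = 3·(-3^r + 6) − 12 = -3^{r+1} + 18 − 12 = -3^{r+1} + 6.
By induction, a_n = -3^n + 6 for all n ≥ 0.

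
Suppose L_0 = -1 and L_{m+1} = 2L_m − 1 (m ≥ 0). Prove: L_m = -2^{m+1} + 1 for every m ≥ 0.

Base case: L_0 = -1, and -2^{0+1} + 1 = -2 + 1 = -1.
Assume L_r = -2^{r+1} + 1 for some r ≥ 0.
Then L_{r+1} = 2L_r − 1 = 2·(-2^{r+1} + 1) − 1 = -2^{r+2} + 2 − 1 = -2^{r+2} + 1.
By induction, L_m = -2^{m+1} + 1 for all m ≥ 0.

L_m = -2^{m+1} + 1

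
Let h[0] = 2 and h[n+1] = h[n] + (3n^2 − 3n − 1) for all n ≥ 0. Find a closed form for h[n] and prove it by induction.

Claim: h[n] = n^3 − 3n^2 + n + 2.

Base case: h[0] = 2, and 0^3 − 3·0^2 + 0 + 2 = 2.
Assume h[k] = k^3 − 3k^2 + k + 2.
Then h[k+1] = h[k] + (3k^2 − 3k − 1) = (k^3 − 3k^2 + k + 2) + (3k^2 − 3k − 1) = k^3 − 2k + 1,
and (k+1)^3 − 3·(k+1)^2 + (k+1) + 2 = k^3 − 2k + 1.
This completes the inductive step, so h[n] = n^3 − 3n^2 + n + 2 for all n ≥ 0.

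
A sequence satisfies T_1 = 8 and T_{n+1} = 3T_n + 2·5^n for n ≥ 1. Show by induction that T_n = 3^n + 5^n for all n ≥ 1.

Base case: T_1 = 8, and 3^1 + 5^1 = 3 + 5 = 8.
Assume T_m = 3^m + 5^m for some m ≥ 1.
Then T_{m+1} = 3T_m + 2·5^m = 3·(3^m + 5^m) + 2·5^m = 3^{m+1} + 3·5^m + 2·5^m = 3^{m+1} + 5·5^m = 3^{m+1} + 5^{m+1}.
So the formula holds for m+1, and by induction T_n = 3^n + 5^n for all n ≥ 1.

T_n = 3^n + 5^n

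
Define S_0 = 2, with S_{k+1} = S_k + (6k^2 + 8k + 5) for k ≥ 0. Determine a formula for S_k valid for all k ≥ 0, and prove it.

Claim: S_k = 2k^3 + k^2 + 2k + 2.

Base case: S_0 = 2, and 2·0^3 + 0^2 + 2·0 + 2 = 2.
Assume S_m = 2m^3 + m^2 + 2m + 2.
Then S_{m+1} = S_m + (6m^2 + 8m + 5) = (2m^3 + m^2 + 2m + 2) + (6m^2 + 8m + 5) = 2m^3 + 7m^2 + 10m + 7,
and 2·(m+1)^3 + (m+1)^2 + 2·(m+1) + 2 = 2m^3 + 7m^2 + 10m + 7.
By induction, S_k = 2k^3 + k^2 + 2k + 2 for all k ≥ 0.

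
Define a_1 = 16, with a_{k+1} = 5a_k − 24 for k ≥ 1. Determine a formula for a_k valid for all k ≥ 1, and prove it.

Claim: a_k = 2·5^k + 6.

Base case: a_1 = 16, and 2·5^1 + 6 = 10 + 6 = 16.
Assume a_r = 2·5^r + 6 for some r ≥ 1.
Then a_{r+1} = 5a_r − 24 = 5·(2·5^r + 6) − 24 = 10·5^r + 30 − 24 = 2·5^{r+1} + 6.
So the formula holds for r+1, and by induction a_k = 2·5^k + 6 for all k ≥ 1.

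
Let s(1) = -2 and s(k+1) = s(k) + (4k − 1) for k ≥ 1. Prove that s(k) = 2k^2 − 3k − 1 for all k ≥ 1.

Base case: s(1) = -2, and 2·1^2 − 3·1 − 1 = -2.
Assume s(r) = 2r^2 − 3r − 1.
Then s(r+1) = s(r) + (4r − 1) = (2r^2 − 3r − 1) + (4r − 1) = 2r^2 + r − 2,
and 2·(r+1)^2 − 3·(r+1) − 1 = 2r^2 + r − 2.
Hence s(k) = 2k^2 − 3k − 1 for every k ≥ 1, by induction.

s(k) = 2k^2 − 3k − 1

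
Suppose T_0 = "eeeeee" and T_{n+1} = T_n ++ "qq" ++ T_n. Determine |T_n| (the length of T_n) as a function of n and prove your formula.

Claim: |T_n| = 2^{n+3} − 2.

Base case: |T_0| = 6, and 2^{0+3} − 2 = 6.
Assume |T_r| = 2^{r+3} − 2.
Then |T_{r+1}| = |T_r| + 2 + |T_r| = 2|T_r| + 2 = 2(2^{r+3} − 2) + 2 = 2^{r+1+3} − 4 + 2 = 2^{r+1+3} − 2.
So the formula holds for r+1, and by induction |T_n| = 2^{n+3} − 2 for all n ≥ 0.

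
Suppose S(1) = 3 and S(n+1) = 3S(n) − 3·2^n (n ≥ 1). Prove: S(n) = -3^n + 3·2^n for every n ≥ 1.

Base case: S(1) = 3, and -3^1 + 3·2^1 = -3 + 6 = 3.
Assume S(k) = -3^k + 3·2^k for some k ≥ 1.
Then S(k+1) = 3S(k) − 3·2^k = 3·(-3^k + 3·2^k) − 3·2^k = -3^{k+1} + 9·2^k − 3·2^k = -3^{k+1} + 6·2^k = -3^{k+1} + 3·2^{k+1}.
By induction, S(n) = -3^n + 3·2^n for all n ≥ 1.

S(n) = -3^n + 3·2^n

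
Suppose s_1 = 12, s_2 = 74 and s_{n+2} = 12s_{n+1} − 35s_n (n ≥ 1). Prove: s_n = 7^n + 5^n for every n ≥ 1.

Base cases: s_1 = 12 and 7^1 + 5^1 = 12; s_2 = 74 and 7^2 + 5^2 = 74.
Assume s_j = 7^j + 5^j for all 1 ≤ j ≤ m, where m ≥ 2.
Then s_{m+1} = 12s_m − 35s_{m−1} = 12·(7^m + 5^m) − 35·(7^{m−1} + 5^{m−1}) = (12·7 − 35)7^{m−1} + (12·5 − 35)5^{m−1} = 49·7^{m−1} + 25·5^{m−1} = 7^{m+1} + 5^{m+1}.
So the formula holds for m+1, and by strong induction s_n = 7^n + 5^n for all n ≥ 1.

s_n = 7^n + 5^n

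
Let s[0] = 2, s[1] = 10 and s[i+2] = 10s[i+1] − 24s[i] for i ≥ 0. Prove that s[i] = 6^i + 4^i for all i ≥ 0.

Base cases: s[0] = 2 and 6^0 + 4^0 = 2; s[1] = 10 and 6^1 + 4^1 = 10.
Assume s[t] = 6^t + 4^t for all 0 ≤ t ≤ j, where j ≥ 1.
Then s[j+1] = 10s[j] − 24s[j−1] = 10·(6^j + 4^j) − 24·(6^{j−1} + 4^{j−1}) = (10·6 − 24)6^{j−1} + (10·4 − 24)4^{j−1} = 36·6^{j−1} + 16·4^{j−1} = 6^{j+1} + 4^{j+1}.
This completes the inductive step, so s[i] = 6^i + 4^i for all i ≥ 0.

s[i] = 6^i + 4^i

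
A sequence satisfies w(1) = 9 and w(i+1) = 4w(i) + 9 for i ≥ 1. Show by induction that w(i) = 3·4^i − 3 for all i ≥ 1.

Base case: w(1) = 9, and 3·4^1 − 3 = 12 − 3 = 9.
Assume w(m) = 3·4^m − 3 for some m ≥ 1.
Then w(m+1) = 4w(m) + 9 = 4·(3·4^m − 3) + 9 = 12·4^m − 12 + 9 = 3·4^{m+1} − 3.
Hence w(i) = 3·4^i − 3 for every i ≥ 1, by induction.

w(i) = 3·4^i − 3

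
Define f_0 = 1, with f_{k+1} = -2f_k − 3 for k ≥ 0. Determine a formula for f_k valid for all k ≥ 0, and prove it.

Claim: f_k = 2·(-2)^k − 1.

Base case: f_0 = 1, and 2·(-2)^0 − 1 = 2 − 1 = 1.
Assume f_r = 2·(-2)^r − 1 for some r ≥ 0.
Then f_{r+1} = -2f_r − 3 = -2·(2·(-2)^r − 1) − 3 = -4·(-2)^r + 2 − 3 = 2·(-2)^{r+1} − 1.
This completes the inductive step, so f_k = 2·(-2)^k − 1 for all k ≥ 0.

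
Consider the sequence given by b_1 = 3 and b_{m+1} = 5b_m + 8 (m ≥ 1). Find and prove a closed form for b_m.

Claim: b_m = 5^m − 2.

Base case: b_1 = 3, and 5^1 − 2 = 5 − 2 = 3.
Assume b_j = 5^j − 2 for some j ≥ 1.
Then b_{j+1} = 5b_j + 8 = 5·(5^j − 2) + 8 = 5^{j+1} − 10 + 8 = 5^{j+1} − 2.
Hence b_m = 5^m − 2 for every m ≥ 1, by induction.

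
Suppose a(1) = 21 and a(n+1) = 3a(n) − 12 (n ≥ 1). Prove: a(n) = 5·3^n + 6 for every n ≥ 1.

Base case: a(1) = 21, and 5·3^1 + 6 = 15 + 6 = 21.
Assume a(j) = 5·3^j + 6 for some j ≥ 1.
Then a(j+1) = 3a(j) − 12 = 3·(5·3^j + 6) − 12 = 15·3^j + 18 − 12 = 5·3^{j+1} + 6.
By induction, a(n) = 5·3^n + 6 for all n ≥ 1.

a(n) = 5·3^n + 6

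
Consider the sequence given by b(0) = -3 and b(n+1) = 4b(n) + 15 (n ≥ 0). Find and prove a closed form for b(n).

Claim: b(n) = 2·4^n − 5.

Base case: b(0) = -3, and 2·4^0 − 5 = 2 − 5 = -3.
Assume b(j) = 2·4^j − 5 for some j ≥ 0.
Then b(j+1) = 4b(j) + 15 = 4·(2·4^j − 5) + 15 = 8·4^j − 20 + 15 = 2·4^{j+1} − 5.
By induction, b(n) = 2·4^n − 5 for all n ≥ 0.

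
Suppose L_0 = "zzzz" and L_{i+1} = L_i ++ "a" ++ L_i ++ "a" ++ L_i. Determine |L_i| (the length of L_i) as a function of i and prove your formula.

Claim: |L_i| = 5·3^i − 1.

Base case: |L_0| = 4, and 5·3^0 − 1 = 4.
Assume |L_m| = 5·3^m − 1.
Then |L_{m+1}| = 3|L_m| + 2 = 3(5·3^m − 1) + 2 = 5·3^{m+1} − 3 + 2 = 5·3^{m+1} − 1.
This completes the inductive step, so |L_i| = 5·3^i − 1 for all i ≥ 0.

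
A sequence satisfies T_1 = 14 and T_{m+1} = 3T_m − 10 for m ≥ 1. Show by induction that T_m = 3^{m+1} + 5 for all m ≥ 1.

Base case: T_1 = 14, and 3^{1+1} + 5 = 9 + 5 = 14.
Assume T_r = 3^{r+1} + 5 for some r ≥ 1.
Then T_{r+1} = 3T_r − 10 = 3·(3^{r+1} + 5) − 10 = 3^{r+2} + 15 − 10 = 3^{r+2} + 5.
Hence T_m = 3^{m+1} + 5 for every m ≥ 1, by induction.

T_m = 3^{m+1} + 5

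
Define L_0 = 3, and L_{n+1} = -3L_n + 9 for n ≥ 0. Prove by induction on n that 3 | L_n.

Base case: L_0 = 3 = 3·1, so 3 | L_0.
Assume 3 | L_r, so L_r = 3t for some integer t.
Then L_{r+1} = -3L_r + 9 = -3·(3t) + 9 = 3(-3t + 3), so 3 | L_{r+1}.
So the property holds for r+1, and by induction 3 | L_n for all n ≥ 0.

3 | L_n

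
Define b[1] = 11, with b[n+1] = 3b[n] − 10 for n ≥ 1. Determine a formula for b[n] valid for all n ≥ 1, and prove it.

Claim: b[n] = 2·3^n + 5.

Base case: b[1] = 11, and 2·3^1 + 5 = 6 + 5 = 11.
Assume b[k] = 2·3^k + 5 for some k ≥ 1.
Then b[k+1] = 3b[k] − 10 = 3·(2·3^k + 5) − 10 = 6·3^k + 15 − 10 = 2·3^{k+1} + 5.
Hence b[n] = 2·3^n + 5 for every n ≥ 1, by induction.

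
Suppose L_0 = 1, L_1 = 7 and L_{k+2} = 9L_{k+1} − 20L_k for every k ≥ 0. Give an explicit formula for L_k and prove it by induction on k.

Claim: L_k = 3·5^k − 2·4^k.

Base cases: L_0 = 1 and 3·5^0 − 2·4^0 = 1; L_1 = 7 and 3·5^1 − 2·4^1 = 7.
Assume L_j = 3·5^j − 2·4^j for all 0 ≤ j ≤ m, where m ≥ 1.
Then L_{m+1} = 9L_m − 20L_{m−1} = 9·(3·5^m − 2·4^m) − 20·(3·5^{m−1} − 2·4^{m−1}) = 3·(9·5 − 20)5^{m−1} − 2·(9·4 − 20)4^{m−1} = 75·5^{m−1} − 32·4^{m−1} = 3·5^{m+1} − 2·4^{m+1}.
By strong induction, L_k = 3·5^k − 2·4^k for all k ≥ 0.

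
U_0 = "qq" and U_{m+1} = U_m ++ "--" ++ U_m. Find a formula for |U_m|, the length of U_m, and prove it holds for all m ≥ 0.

Claim: |U_m| = 2^{m+2} − 2.

Base case: |U_0| = 2, and 2^{0+2} − 2 = 2.
Assume |U_k| = 2^{k+2} − 2.
Then |U_{k+1}| = |U_k| + 2 + |U_k| = 2|U_k| + 2 = 2(2^{k+2} − 2) + 2 = 2^{k+3} − 4 + 2 = 2^{k+3} − 2.
Hence |U_m| = 2^{m+2} − 2 for every m ≥ 0, by induction.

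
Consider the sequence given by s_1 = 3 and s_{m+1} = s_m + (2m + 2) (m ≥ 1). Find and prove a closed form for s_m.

Claim: s_m = m^2 + m + 1.

Base case: s_1 = 3, and 1^2 + 1 + 1 = 3.
Assume s_r = r^2 + r + 1.
Then s_{r+1} = s_r + (2r + 2) = (r^2 + r + 1) + (2r + 2) = r^2 + 3r + 3,
and (r+1)^2 + (r+1) + 1 = r^2 + 3r + 3.
This completes the inductive step, so s_m = m^2 + m + 1 for all m ≥ 1.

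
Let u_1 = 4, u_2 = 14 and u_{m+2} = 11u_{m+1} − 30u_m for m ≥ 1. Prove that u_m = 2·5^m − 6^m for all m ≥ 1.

Base cases: u_1 = 4 and 2·5^1 − 6^1 = 4; u_2 = 14 and 2·5^2 − 6^2 = 14.
Assume u_i = 2·5^i − 6^i for all 1 ≤ i ≤ j, where j ≥ 2.
Then u_{j+1} = 11u_j − 30u_{j−1} = 11·(2·5^j − 6^j) − 30·(2·5^{j−1} − 6^{j−1}) = 2·(11·5 − 30)5^{j−1} − (11·6 − 30)6^{j−1} = 50·5^{j−1} − 36·6^{j−1} = 2·5^{j+1} − 6^{j+1}.
This completes the inductive step, so u_m = 2·5^m − 6^m for all m ≥ 1.

u_m = 2·5^m − 6^m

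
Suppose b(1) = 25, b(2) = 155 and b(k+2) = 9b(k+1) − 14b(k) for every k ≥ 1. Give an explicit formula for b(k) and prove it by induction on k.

Claim: b(k) = 3·7^k + 2·2^k.

Base cases: b(1) = 25 and 3·7^1 + 2·2^1 = 25; b(2) = 155 and 3·7^2 + 2·2^2 = 155.
Assume b(j) = 3·7^j + 2·2^j for all 1 ≤ j ≤ m, where m ≥ 2.
Then b(m+1) = 9b(m) − 14b(m−1) = 9·(3·7^m + 2·2^m) − 14·(3·7^{m−1} + 2·2^{m−1}) = 3·(9·7 − 14)7^{m−1} + 2·(9·2 − 14)2^{m−1} = 147·7^{m−1} + 8·2^{m−1} = 3·7^{m+1} + 2·2^{m+1}.
By strong induction, b(k) = 3·7^k + 2·2^k for all k ≥ 1.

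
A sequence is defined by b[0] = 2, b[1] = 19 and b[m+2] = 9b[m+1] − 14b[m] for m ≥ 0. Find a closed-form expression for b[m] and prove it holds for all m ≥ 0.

Claim: b[m] = 3·7^m − 2^m.

Base cases: b[0] = 2 and 3·7^0 − 2^0 = 2; b[1] = 19 and 3·7^1 − 2^1 = 19.
Assume b[j] = 3·7^j − 2^j for all 0 ≤ j ≤ k, where k ≥ 1.
Then b[k+1] = 9b[k] − 14b[k−1] = 9·(3·7^k − 2^k) − 14·(3·7^{k−1} − 2^{k−1}) = 3·(9·7 − 14)7^{k−1} − (9·2 − 14)2^{k−1} = 147·7^{k−1} − 4·2^{k−1} = 3·7^{k+1} − 2^{k+1}.
By strong induction, b[m] = 3·7^m − 2^m for all m ≥ 0.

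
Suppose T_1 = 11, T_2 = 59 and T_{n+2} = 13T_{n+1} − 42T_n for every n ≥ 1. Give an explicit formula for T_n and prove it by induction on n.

Claim: T_n = 3·6^n − 7^n.

Base cases: T_1 = 11 and 3·6^1 − 7^1 = 11; T_2 = 59 and 3·6^2 − 7^2 = 59.
Assume T_i = 3·6^i − 7^i for all 1 ≤ i ≤ j, where j ≥ 2.
Then T_{j+1} = 13T_j − 42T_{j−1} = 13·(3·6^j − 7^j) − 42·(3·6^{j−1} − 7^{j−1}) = 3·(13·6 − 42)6^{j−1} − (13·7 − 42)7^{j−1} = 108·6^{j−1} − 49·7^{j−1} = 3·6^{j+1} − 7^{j+1}.
So the formula holds for j+1, and by strong induction T_n = 3·6^n − 7^n for all n ≥ 1.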